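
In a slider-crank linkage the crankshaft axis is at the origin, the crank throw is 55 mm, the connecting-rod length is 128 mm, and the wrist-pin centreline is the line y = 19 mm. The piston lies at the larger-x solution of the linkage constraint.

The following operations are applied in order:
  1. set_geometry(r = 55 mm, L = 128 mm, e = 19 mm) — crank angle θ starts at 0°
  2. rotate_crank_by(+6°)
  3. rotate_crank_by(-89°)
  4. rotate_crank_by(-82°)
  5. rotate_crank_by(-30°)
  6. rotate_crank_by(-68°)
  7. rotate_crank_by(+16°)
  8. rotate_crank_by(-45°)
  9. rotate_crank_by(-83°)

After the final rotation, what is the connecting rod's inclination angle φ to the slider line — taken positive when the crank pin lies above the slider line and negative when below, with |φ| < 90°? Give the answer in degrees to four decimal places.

-15.0492

set_geometry: r = 55 mm, L = 128 mm, e = 19 mm; θ ← 0°
rotate_crank_by(+6°): θ ← 0° +6° = 6°
rotate_crank_by(-89°): θ ← 6° -89° = -83°
rotate_crank_by(-82°): θ ← -83° -82° = -165°
rotate_crank_by(-30°): θ ← -165° -30° = -195°
rotate_crank_by(-68°): θ ← -195° -68° = -263°
rotate_crank_by(+16°): θ ← -263° +16° = -247°
rotate_crank_by(-45°): θ ← -247° -45° = -292°
rotate_crank_by(-83°): θ ← -292° -83° = -375°
crank pin P = (r cos θ, r sin θ) = (53.125920, -14.235047)
h = r sin θ − e = -14.235047 − 19 = -33.235047
sin φ = h / L = -33.235047 / 128 = -0.25964881
φ = arcsin(-0.25964881) = -15.049225°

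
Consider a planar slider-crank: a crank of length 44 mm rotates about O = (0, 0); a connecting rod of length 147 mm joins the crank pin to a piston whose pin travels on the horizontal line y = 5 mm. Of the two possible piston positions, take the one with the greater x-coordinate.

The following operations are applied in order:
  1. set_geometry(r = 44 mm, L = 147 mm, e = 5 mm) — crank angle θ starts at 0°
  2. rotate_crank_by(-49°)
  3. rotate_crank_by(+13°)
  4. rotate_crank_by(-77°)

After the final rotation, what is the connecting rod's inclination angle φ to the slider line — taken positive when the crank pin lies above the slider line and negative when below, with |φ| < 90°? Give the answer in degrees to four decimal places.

set_geometry: r = 44 mm, L = 147 mm, e = 5 mm; θ ← 0°
rotate_crank_by(-49°): θ ← 0° -49° = -49°
rotate_crank_by(+13°): θ ← -49° +13° = -36°
rotate_crank_by(-77°): θ ← -36° -77° = -113°
crank pin P = (r cos θ, r sin θ) = (-17.192170, -40.502214)
h = r sin θ − e = -40.502214 − 5 = -45.502214
sin φ = h / L = -45.502214 / 147 = -0.30953887
φ = arcsin(-0.30953887) = -18.031443°

-18.0314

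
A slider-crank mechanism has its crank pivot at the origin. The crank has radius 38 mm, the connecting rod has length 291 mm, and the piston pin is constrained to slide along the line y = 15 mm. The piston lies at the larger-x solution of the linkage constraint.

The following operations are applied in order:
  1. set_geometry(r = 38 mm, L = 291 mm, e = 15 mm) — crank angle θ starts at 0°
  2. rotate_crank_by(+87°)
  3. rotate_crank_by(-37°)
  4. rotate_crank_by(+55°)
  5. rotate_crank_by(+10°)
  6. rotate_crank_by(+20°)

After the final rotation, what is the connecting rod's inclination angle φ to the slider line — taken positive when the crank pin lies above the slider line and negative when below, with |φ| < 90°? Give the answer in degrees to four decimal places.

set_geometry: r = 38 mm, L = 291 mm, e = 15 mm; θ ← 0°
rotate_crank_by(+87°): θ ← 0° +87° = 87°
rotate_crank_by(-37°): θ ← 87° -37° = 50°
rotate_crank_by(+55°): θ ← 50° +55° = 105°
rotate_crank_by(+10°): θ ← 105° +10° = 115°
rotate_crank_by(+20°): θ ← 115° +20° = 135°
crank pin P = (r cos θ, r sin θ) = (-26.870058, 26.870058)
h = r sin θ − e = 26.870058 − 15 = 11.870058
sin φ = h / L = 11.870058 / 291 = 0.04079058
φ = arcsin(0.04079058) = 2.337776°

2.3378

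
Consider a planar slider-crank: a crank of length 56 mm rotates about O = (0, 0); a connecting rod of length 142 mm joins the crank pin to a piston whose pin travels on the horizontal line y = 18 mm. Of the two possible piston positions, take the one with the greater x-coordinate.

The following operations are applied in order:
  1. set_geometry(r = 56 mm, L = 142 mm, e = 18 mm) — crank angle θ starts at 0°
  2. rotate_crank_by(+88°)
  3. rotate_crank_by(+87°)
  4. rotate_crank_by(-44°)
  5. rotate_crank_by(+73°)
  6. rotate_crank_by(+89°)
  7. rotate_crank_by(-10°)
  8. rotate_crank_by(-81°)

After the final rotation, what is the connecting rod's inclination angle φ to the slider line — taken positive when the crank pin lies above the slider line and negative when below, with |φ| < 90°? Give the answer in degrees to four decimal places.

-15.9318

set_geometry: r = 56 mm, L = 142 mm, e = 18 mm; θ ← 0°
rotate_crank_by(+88°): θ ← 0° +88° = 88°
rotate_crank_by(+87°): θ ← 88° +87° = 175°
rotate_crank_by(-44°): θ ← 175° -44° = 131°
rotate_crank_by(+73°): θ ← 131° +73° = 204°
rotate_crank_by(+89°): θ ← 204° +89° = 293°
rotate_crank_by(-10°): θ ← 293° -10° = 283°
rotate_crank_by(-81°): θ ← 283° -81° = 202°
crank pin P = (r cos θ, r sin θ) = (-51.922296, -20.977969)
h = r sin θ − e = -20.977969 − 18 = -38.977969
sin φ = h / L = -38.977969 / 142 = -0.27449274
φ = arcsin(-0.27449274) = -15.931787°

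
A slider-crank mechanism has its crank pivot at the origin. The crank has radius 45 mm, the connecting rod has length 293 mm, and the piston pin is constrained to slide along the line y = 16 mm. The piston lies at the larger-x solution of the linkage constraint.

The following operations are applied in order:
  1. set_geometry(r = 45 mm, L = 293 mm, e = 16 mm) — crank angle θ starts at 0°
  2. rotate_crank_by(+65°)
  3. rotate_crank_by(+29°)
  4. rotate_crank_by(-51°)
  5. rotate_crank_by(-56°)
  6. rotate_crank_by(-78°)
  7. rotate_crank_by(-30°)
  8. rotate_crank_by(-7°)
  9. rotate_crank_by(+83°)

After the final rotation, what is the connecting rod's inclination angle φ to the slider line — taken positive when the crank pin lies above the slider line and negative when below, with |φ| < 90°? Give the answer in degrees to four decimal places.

-9.3931

set_geometry: r = 45 mm, L = 293 mm, e = 16 mm; θ ← 0°
rotate_crank_by(+65°): θ ← 0° +65° = 65°
rotate_crank_by(+29°): θ ← 65° +29° = 94°
rotate_crank_by(-51°): θ ← 94° -51° = 43°
rotate_crank_by(-56°): θ ← 43° -56° = -13°
rotate_crank_by(-78°): θ ← -13° -78° = -91°
rotate_crank_by(-30°): θ ← -91° -30° = -121°
rotate_crank_by(-7°): θ ← -121° -7° = -128°
rotate_crank_by(+83°): θ ← -128° +83° = -45°
crank pin P = (r cos θ, r sin θ) = (31.819805, -31.819805)
h = r sin θ − e = -31.819805 − 16 = -47.819805
sin φ = h / L = -47.819805 / 293 = -0.16320753
φ = arcsin(-0.16320753) = -9.393122°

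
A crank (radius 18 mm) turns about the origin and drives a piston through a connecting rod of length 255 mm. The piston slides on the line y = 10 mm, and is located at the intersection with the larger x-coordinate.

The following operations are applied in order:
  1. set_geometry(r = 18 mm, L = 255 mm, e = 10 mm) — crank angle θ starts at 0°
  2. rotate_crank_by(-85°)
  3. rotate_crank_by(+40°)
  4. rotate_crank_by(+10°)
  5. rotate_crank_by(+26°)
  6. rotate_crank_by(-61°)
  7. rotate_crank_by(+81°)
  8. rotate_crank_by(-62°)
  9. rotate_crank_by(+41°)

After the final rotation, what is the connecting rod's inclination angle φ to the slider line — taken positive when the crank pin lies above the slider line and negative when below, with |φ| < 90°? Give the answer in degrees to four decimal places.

-2.9505

set_geometry: r = 18 mm, L = 255 mm, e = 10 mm; θ ← 0°
rotate_crank_by(-85°): θ ← 0° -85° = -85°
rotate_crank_by(+40°): θ ← -85° +40° = -45°
rotate_crank_by(+10°): θ ← -45° +10° = -35°
rotate_crank_by(+26°): θ ← -35° +26° = -9°
rotate_crank_by(-61°): θ ← -9° -61° = -70°
rotate_crank_by(+81°): θ ← -70° +81° = 11°
rotate_crank_by(-62°): θ ← 11° -62° = -51°
rotate_crank_by(+41°): θ ← -51° +41° = -10°
crank pin P = (r cos θ, r sin θ) = (17.726540, -3.125667)
h = r sin θ − e = -3.125667 − 10 = -13.125667
sin φ = h / L = -13.125667 / 255 = -0.05147320
φ = arcsin(-0.05147320) = -2.950501°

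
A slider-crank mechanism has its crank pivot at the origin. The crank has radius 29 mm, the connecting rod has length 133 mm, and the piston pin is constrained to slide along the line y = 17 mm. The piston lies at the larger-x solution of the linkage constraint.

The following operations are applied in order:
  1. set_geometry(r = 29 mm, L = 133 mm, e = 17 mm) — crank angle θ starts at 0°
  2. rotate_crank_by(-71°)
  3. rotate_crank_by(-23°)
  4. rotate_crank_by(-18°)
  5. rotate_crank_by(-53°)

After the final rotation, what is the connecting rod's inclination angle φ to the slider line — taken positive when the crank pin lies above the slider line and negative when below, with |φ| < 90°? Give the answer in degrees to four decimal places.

-10.6176

set_geometry: r = 29 mm, L = 133 mm, e = 17 mm; θ ← 0°
rotate_crank_by(-71°): θ ← 0° -71° = -71°
rotate_crank_by(-23°): θ ← -71° -23° = -94°
rotate_crank_by(-18°): θ ← -94° -18° = -112°
rotate_crank_by(-53°): θ ← -112° -53° = -165°
crank pin P = (r cos θ, r sin θ) = (-28.011849, -7.505752)
h = r sin θ − e = -7.505752 − 17 = -24.505752
sin φ = h / L = -24.505752 / 133 = -0.18425378
φ = arcsin(-0.18425378) = -10.617629°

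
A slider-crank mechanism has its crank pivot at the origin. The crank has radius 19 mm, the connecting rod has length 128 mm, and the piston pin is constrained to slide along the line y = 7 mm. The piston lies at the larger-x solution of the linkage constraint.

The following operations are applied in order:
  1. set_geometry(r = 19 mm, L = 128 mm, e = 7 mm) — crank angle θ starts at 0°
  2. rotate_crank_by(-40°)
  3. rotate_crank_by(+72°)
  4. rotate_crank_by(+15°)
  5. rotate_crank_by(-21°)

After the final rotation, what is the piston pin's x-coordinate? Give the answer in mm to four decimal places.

145.0702

set_geometry: r = 19 mm, L = 128 mm, e = 7 mm; θ ← 0°
rotate_crank_by(-40°): θ ← 0° -40° = -40°
rotate_crank_by(+72°): θ ← -40° +72° = 32°
rotate_crank_by(+15°): θ ← 32° +15° = 47°
rotate_crank_by(-21°): θ ← 47° -21° = 26°
crank pin P = (r cos θ, r sin θ) = (17.077087, 8.329052)
h = r sin θ − e = 8.329052 − 7 = 1.329052
x = r cos θ + √(L² − h²) = 17.077087 + √(16384.0 − 1.7664) = 17.077087 + 127.993100 = 145.070187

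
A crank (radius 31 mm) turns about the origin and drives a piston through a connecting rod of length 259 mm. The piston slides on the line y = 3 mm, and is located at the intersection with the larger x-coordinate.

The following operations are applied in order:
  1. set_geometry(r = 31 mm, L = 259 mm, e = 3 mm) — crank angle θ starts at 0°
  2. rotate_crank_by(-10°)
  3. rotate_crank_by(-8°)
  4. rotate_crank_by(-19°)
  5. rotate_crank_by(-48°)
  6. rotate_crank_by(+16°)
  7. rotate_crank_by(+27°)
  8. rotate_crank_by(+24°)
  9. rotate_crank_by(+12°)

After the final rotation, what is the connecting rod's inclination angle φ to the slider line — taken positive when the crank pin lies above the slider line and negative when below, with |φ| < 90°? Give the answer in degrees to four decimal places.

-1.3806

set_geometry: r = 31 mm, L = 259 mm, e = 3 mm; θ ← 0°
rotate_crank_by(-10°): θ ← 0° -10° = -10°
rotate_crank_by(-8°): θ ← -10° -8° = -18°
rotate_crank_by(-19°): θ ← -18° -19° = -37°
rotate_crank_by(-48°): θ ← -37° -48° = -85°
rotate_crank_by(+16°): θ ← -85° +16° = -69°
rotate_crank_by(+27°): θ ← -69° +27° = -42°
rotate_crank_by(+24°): θ ← -42° +24° = -18°
rotate_crank_by(+12°): θ ← -18° +12° = -6°
crank pin P = (r cos θ, r sin θ) = (30.830179, -3.240382)
h = r sin θ − e = -3.240382 − 3 = -6.240382
sin φ = h / L = -6.240382 / 259 = -0.02409414
φ = arcsin(-0.02409414) = -1.380626°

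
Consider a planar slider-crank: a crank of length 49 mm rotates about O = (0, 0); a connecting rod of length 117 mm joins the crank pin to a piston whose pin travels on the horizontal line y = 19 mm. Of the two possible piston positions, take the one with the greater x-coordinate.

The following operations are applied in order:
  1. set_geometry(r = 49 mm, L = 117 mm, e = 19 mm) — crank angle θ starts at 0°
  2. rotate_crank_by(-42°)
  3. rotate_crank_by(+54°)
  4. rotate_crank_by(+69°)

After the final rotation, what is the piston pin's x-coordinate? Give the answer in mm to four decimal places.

120.9121

set_geometry: r = 49 mm, L = 117 mm, e = 19 mm; θ ← 0°
rotate_crank_by(-42°): θ ← 0° -42° = -42°
rotate_crank_by(+54°): θ ← -42° +54° = 12°
rotate_crank_by(+69°): θ ← 12° +69° = 81°
crank pin P = (r cos θ, r sin θ) = (7.665289, 48.396729)
h = r sin θ − e = 48.396729 − 19 = 29.396729
x = r cos θ + √(L² − h²) = 7.665289 + √(13689.0 − 864.1677) = 7.665289 + 113.246776 = 120.912065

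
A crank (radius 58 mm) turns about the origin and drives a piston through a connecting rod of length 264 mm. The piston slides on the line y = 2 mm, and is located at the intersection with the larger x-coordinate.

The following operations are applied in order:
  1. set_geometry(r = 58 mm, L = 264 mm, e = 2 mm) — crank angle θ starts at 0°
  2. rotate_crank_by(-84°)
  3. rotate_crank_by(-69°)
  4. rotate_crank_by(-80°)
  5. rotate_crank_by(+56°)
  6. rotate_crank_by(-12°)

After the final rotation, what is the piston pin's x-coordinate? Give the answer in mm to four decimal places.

set_geometry: r = 58 mm, L = 264 mm, e = 2 mm; θ ← 0°
rotate_crank_by(-84°): θ ← 0° -84° = -84°
rotate_crank_by(-69°): θ ← -84° -69° = -153°
rotate_crank_by(-80°): θ ← -153° -80° = -233°
rotate_crank_by(+56°): θ ← -233° +56° = -177°
rotate_crank_by(-12°): θ ← -177° -12° = -189°
crank pin P = (r cos θ, r sin θ) = (-57.285924, 9.073199)
h = r sin θ − e = 9.073199 − 2 = 7.073199
x = r cos θ + √(L² − h²) = -57.285924 + √(69696.0 − 50.0301) = -57.285924 + 263.905229 = 206.619305

206.6193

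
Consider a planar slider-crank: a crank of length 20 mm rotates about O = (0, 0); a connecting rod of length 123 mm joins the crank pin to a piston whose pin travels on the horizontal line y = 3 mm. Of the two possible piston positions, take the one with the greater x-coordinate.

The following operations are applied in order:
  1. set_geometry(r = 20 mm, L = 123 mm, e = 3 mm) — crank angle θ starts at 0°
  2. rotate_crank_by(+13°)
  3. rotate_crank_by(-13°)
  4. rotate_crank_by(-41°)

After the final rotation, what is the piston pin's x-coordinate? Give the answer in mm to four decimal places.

set_geometry: r = 20 mm, L = 123 mm, e = 3 mm; θ ← 0°
rotate_crank_by(+13°): θ ← 0° +13° = 13°
rotate_crank_by(-13°): θ ← 13° -13° = 0°
rotate_crank_by(-41°): θ ← 0° -41° = -41°
crank pin P = (r cos θ, r sin θ) = (15.094192, -13.121181)
h = r sin θ − e = -13.121181 − 3 = -16.121181
x = r cos θ + √(L² − h²) = 15.094192 + √(15129.0 − 259.8925) = 15.094192 + 121.938950 = 137.033142

137.0331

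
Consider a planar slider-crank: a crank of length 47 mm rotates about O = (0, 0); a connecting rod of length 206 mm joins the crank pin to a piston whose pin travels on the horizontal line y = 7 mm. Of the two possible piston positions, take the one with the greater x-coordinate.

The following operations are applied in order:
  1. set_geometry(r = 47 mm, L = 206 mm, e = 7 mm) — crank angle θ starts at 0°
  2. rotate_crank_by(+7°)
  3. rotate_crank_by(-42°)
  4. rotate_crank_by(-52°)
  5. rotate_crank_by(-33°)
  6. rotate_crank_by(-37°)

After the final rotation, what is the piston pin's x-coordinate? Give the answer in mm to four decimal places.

161.1688

set_geometry: r = 47 mm, L = 206 mm, e = 7 mm; θ ← 0°
rotate_crank_by(+7°): θ ← 0° +7° = 7°
rotate_crank_by(-42°): θ ← 7° -42° = -35°
rotate_crank_by(-52°): θ ← -35° -52° = -87°
rotate_crank_by(-33°): θ ← -87° -33° = -120°
rotate_crank_by(-37°): θ ← -120° -37° = -157°
crank pin P = (r cos θ, r sin θ) = (-43.263728, -18.364363)
h = r sin θ − e = -18.364363 − 7 = -25.364363
x = r cos θ + √(L² − h²) = -43.263728 + √(42436.0 − 643.3509) = -43.263728 + 204.432505 = 161.168777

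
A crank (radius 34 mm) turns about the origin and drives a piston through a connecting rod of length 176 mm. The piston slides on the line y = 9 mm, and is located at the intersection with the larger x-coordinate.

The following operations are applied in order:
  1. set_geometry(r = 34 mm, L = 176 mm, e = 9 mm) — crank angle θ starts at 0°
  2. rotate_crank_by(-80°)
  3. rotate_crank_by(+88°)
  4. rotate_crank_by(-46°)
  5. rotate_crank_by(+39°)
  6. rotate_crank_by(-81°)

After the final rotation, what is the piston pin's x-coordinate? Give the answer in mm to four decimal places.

set_geometry: r = 34 mm, L = 176 mm, e = 9 mm; θ ← 0°
rotate_crank_by(-80°): θ ← 0° -80° = -80°
rotate_crank_by(+88°): θ ← -80° +88° = 8°
rotate_crank_by(-46°): θ ← 8° -46° = -38°
rotate_crank_by(+39°): θ ← -38° +39° = 1°
rotate_crank_by(-81°): θ ← 1° -81° = -80°
crank pin P = (r cos θ, r sin θ) = (5.904038, -33.483464)
h = r sin θ − e = -33.483464 − 9 = -42.483464
x = r cos θ + √(L² − h²) = 5.904038 + √(30976.0 − 1804.8447) = 5.904038 + 170.795654 = 176.699692

176.6997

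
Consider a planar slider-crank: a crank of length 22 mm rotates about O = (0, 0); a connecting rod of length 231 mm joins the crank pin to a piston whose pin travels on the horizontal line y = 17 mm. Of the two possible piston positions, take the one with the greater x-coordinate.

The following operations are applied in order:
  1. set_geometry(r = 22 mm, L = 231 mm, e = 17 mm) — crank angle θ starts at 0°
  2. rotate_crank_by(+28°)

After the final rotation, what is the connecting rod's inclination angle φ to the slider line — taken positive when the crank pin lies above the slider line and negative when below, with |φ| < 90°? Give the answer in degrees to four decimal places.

set_geometry: r = 22 mm, L = 231 mm, e = 17 mm; θ ← 0°
rotate_crank_by(+28°): θ ← 0° +28° = 28°
crank pin P = (r cos θ, r sin θ) = (19.424847, 10.328374)
h = r sin θ − e = 10.328374 − 17 = -6.671626
sin φ = h / L = -6.671626 / 231 = -0.02888150
φ = arcsin(-0.02888150) = -1.655018°

-1.6550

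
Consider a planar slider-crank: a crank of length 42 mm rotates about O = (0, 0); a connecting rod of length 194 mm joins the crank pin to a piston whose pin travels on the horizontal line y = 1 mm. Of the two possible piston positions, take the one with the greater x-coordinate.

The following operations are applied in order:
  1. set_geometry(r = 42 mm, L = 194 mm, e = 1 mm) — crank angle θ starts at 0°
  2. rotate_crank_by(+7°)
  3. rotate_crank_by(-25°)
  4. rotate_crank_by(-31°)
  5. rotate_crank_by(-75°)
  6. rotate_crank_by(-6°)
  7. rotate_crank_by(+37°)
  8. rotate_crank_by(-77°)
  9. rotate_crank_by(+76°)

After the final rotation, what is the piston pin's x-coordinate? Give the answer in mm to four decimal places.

set_geometry: r = 42 mm, L = 194 mm, e = 1 mm; θ ← 0°
rotate_crank_by(+7°): θ ← 0° +7° = 7°
rotate_crank_by(-25°): θ ← 7° -25° = -18°
rotate_crank_by(-31°): θ ← -18° -31° = -49°
rotate_crank_by(-75°): θ ← -49° -75° = -124°
rotate_crank_by(-6°): θ ← -124° -6° = -130°
rotate_crank_by(+37°): θ ← -130° +37° = -93°
rotate_crank_by(-77°): θ ← -93° -77° = -170°
rotate_crank_by(+76°): θ ← -170° +76° = -94°
crank pin P = (r cos θ, r sin θ) = (-2.929772, -41.897690)
h = r sin θ − e = -41.897690 − 1 = -42.897690
x = r cos θ + √(L² − h²) = -2.929772 + √(37636.0 − 1840.2118) = -2.929772 + 189.197749 = 186.267977

186.2680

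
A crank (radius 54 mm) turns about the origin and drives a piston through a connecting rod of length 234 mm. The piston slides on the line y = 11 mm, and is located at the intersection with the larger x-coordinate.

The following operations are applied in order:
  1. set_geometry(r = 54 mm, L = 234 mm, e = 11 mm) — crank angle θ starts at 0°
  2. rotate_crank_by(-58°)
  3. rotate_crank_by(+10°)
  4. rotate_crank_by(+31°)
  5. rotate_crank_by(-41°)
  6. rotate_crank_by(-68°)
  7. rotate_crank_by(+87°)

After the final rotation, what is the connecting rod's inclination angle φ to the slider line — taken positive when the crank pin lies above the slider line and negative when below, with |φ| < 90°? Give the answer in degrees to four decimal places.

set_geometry: r = 54 mm, L = 234 mm, e = 11 mm; θ ← 0°
rotate_crank_by(-58°): θ ← 0° -58° = -58°
rotate_crank_by(+10°): θ ← -58° +10° = -48°
rotate_crank_by(+31°): θ ← -48° +31° = -17°
rotate_crank_by(-41°): θ ← -17° -41° = -58°
rotate_crank_by(-68°): θ ← -58° -68° = -126°
rotate_crank_by(+87°): θ ← -126° +87° = -39°
crank pin P = (r cos θ, r sin θ) = (41.965882, -33.983301)
h = r sin θ − e = -33.983301 − 11 = -44.983301
sin φ = h / L = -44.983301 / 234 = -0.19223633
φ = arcsin(-0.19223633) = -11.083323°

-11.0833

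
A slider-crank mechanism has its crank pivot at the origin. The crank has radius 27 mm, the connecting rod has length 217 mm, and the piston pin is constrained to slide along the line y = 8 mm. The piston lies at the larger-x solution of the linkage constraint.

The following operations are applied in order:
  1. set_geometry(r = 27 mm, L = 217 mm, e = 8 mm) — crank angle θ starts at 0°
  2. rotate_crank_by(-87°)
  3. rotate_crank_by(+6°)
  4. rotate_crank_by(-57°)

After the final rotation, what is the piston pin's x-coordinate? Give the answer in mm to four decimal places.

set_geometry: r = 27 mm, L = 217 mm, e = 8 mm; θ ← 0°
rotate_crank_by(-87°): θ ← 0° -87° = -87°
rotate_crank_by(+6°): θ ← -87° +6° = -81°
rotate_crank_by(-57°): θ ← -81° -57° = -138°
crank pin P = (r cos θ, r sin θ) = (-20.064910, -18.066526)
h = r sin θ − e = -18.066526 − 8 = -26.066526
x = r cos θ + √(L² − h²) = -20.064910 + √(47089.0 − 679.4638) = -20.064910 + 215.428727 = 195.363816

195.3638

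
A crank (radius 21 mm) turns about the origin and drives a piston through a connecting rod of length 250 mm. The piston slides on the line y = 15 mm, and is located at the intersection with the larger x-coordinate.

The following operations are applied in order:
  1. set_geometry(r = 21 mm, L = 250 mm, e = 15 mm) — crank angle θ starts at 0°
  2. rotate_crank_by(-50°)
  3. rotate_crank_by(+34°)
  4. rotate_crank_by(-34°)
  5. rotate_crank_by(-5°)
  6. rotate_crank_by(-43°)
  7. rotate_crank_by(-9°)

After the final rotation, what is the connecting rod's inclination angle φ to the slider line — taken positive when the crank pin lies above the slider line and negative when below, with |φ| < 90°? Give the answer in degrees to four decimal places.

-8.0669

set_geometry: r = 21 mm, L = 250 mm, e = 15 mm; θ ← 0°
rotate_crank_by(-50°): θ ← 0° -50° = -50°
rotate_crank_by(+34°): θ ← -50° +34° = -16°
rotate_crank_by(-34°): θ ← -16° -34° = -50°
rotate_crank_by(-5°): θ ← -50° -5° = -55°
rotate_crank_by(-43°): θ ← -55° -43° = -98°
rotate_crank_by(-9°): θ ← -98° -9° = -107°
crank pin P = (r cos θ, r sin θ) = (-6.139806, -20.082400)
h = r sin θ − e = -20.082400 − 15 = -35.082400
sin φ = h / L = -35.082400 / 250 = -0.14032960
φ = arcsin(-0.14032960) = -8.066919°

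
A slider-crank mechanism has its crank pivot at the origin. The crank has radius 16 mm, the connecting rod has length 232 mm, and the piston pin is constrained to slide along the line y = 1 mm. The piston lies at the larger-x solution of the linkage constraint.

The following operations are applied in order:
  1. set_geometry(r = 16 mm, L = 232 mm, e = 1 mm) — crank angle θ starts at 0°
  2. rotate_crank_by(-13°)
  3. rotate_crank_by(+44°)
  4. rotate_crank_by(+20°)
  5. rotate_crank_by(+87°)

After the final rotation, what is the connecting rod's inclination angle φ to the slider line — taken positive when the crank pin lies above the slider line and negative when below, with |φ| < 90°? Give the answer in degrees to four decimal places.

set_geometry: r = 16 mm, L = 232 mm, e = 1 mm; θ ← 0°
rotate_crank_by(-13°): θ ← 0° -13° = -13°
rotate_crank_by(+44°): θ ← -13° +44° = 31°
rotate_crank_by(+20°): θ ← 31° +20° = 51°
rotate_crank_by(+87°): θ ← 51° +87° = 138°
crank pin P = (r cos θ, r sin θ) = (-11.890317, 10.706090)
h = r sin θ − e = 10.706090 − 1 = 9.706090
sin φ = h / L = 9.706090 / 232 = 0.04183659
φ = arcsin(0.04183659) = 2.397760°

2.3978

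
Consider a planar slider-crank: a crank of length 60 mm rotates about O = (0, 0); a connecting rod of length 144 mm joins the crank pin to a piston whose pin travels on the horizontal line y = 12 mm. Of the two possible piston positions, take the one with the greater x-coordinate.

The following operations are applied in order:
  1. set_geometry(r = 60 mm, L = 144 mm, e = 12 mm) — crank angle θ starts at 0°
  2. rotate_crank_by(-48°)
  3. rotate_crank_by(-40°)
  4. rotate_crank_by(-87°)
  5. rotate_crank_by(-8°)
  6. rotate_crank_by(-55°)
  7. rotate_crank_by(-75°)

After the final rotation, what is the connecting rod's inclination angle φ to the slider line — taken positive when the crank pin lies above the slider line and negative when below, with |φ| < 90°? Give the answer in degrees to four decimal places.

set_geometry: r = 60 mm, L = 144 mm, e = 12 mm; θ ← 0°
rotate_crank_by(-48°): θ ← 0° -48° = -48°
rotate_crank_by(-40°): θ ← -48° -40° = -88°
rotate_crank_by(-87°): θ ← -88° -87° = -175°
rotate_crank_by(-8°): θ ← -175° -8° = -183°
rotate_crank_by(-55°): θ ← -183° -55° = -238°
rotate_crank_by(-75°): θ ← -238° -75° = -313°
crank pin P = (r cos θ, r sin θ) = (40.919902, 43.881222)
h = r sin θ − e = 43.881222 − 12 = 31.881222
sin φ = h / L = 31.881222 / 144 = 0.22139738
φ = arcsin(0.22139738) = 12.791121°

12.7911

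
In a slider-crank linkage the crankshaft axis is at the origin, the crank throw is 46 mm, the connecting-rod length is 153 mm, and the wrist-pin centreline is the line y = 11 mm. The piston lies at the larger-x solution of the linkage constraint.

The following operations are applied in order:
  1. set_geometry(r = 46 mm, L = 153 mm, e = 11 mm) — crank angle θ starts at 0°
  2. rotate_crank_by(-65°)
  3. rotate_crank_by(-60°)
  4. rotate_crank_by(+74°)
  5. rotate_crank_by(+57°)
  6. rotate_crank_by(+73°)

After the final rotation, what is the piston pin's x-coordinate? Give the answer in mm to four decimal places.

set_geometry: r = 46 mm, L = 153 mm, e = 11 mm; θ ← 0°
rotate_crank_by(-65°): θ ← 0° -65° = -65°
rotate_crank_by(-60°): θ ← -65° -60° = -125°
rotate_crank_by(+74°): θ ← -125° +74° = -51°
rotate_crank_by(+57°): θ ← -51° +57° = 6°
rotate_crank_by(+73°): θ ← 6° +73° = 79°
crank pin P = (r cos θ, r sin θ) = (8.777214, 45.154850)
h = r sin θ − e = 45.154850 − 11 = 34.154850
x = r cos θ + √(L² − h²) = 8.777214 + √(23409.0 − 1166.5538) = 8.777214 + 149.139016 = 157.916230

157.9162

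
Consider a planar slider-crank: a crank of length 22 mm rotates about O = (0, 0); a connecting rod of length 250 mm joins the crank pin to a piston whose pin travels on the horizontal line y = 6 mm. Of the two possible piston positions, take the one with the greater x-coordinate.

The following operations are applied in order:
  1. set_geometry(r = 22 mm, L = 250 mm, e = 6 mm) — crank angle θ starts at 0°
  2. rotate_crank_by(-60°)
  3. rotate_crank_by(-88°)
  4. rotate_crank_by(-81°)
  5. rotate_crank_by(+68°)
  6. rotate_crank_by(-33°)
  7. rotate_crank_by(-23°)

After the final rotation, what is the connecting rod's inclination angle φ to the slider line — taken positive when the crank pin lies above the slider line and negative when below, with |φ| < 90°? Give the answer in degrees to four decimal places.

set_geometry: r = 22 mm, L = 250 mm, e = 6 mm; θ ← 0°
rotate_crank_by(-60°): θ ← 0° -60° = -60°
rotate_crank_by(-88°): θ ← -60° -88° = -148°
rotate_crank_by(-81°): θ ← -148° -81° = -229°
rotate_crank_by(+68°): θ ← -229° +68° = -161°
rotate_crank_by(-33°): θ ← -161° -33° = -194°
rotate_crank_by(-23°): θ ← -194° -23° = -217°
crank pin P = (r cos θ, r sin θ) = (-17.569981, 13.239931)
h = r sin θ − e = 13.239931 − 6 = 7.239931
sin φ = h / L = 7.239931 / 250 = 0.02895972
φ = arcsin(0.02895972) = 1.659502°

1.6595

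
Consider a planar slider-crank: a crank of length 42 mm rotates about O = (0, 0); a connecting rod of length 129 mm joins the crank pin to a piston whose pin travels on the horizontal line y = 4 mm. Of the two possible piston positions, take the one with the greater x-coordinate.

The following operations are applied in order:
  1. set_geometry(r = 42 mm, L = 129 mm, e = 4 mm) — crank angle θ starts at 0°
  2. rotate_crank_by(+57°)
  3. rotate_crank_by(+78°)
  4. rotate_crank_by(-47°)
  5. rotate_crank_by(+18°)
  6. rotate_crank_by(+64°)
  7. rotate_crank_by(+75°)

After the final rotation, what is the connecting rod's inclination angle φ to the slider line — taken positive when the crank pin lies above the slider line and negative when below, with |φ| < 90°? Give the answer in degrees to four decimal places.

-19.0313

set_geometry: r = 42 mm, L = 129 mm, e = 4 mm; θ ← 0°
rotate_crank_by(+57°): θ ← 0° +57° = 57°
rotate_crank_by(+78°): θ ← 57° +78° = 135°
rotate_crank_by(-47°): θ ← 135° -47° = 88°
rotate_crank_by(+18°): θ ← 88° +18° = 106°
rotate_crank_by(+64°): θ ← 106° +64° = 170°
rotate_crank_by(+75°): θ ← 170° +75° = 245°
crank pin P = (r cos θ, r sin θ) = (-17.749967, -38.064927)
h = r sin θ − e = -38.064927 − 4 = -42.064927
sin φ = h / L = -42.064927 / 129 = -0.32608471
φ = arcsin(-0.32608471) = -19.031305°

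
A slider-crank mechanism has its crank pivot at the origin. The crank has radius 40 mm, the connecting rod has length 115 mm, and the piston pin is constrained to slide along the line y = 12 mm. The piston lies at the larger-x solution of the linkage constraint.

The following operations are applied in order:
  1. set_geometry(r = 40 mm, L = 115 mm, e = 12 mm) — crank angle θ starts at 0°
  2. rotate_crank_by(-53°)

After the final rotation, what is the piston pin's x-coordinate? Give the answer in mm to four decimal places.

130.3449

set_geometry: r = 40 mm, L = 115 mm, e = 12 mm; θ ← 0°
rotate_crank_by(-53°): θ ← 0° -53° = -53°
crank pin P = (r cos θ, r sin θ) = (24.072601, -31.945420)
h = r sin θ − e = -31.945420 − 12 = -43.945420
x = r cos θ + √(L² − h²) = 24.072601 + √(13225.0 − 1931.2000) = 24.072601 + 106.272292 = 130.344893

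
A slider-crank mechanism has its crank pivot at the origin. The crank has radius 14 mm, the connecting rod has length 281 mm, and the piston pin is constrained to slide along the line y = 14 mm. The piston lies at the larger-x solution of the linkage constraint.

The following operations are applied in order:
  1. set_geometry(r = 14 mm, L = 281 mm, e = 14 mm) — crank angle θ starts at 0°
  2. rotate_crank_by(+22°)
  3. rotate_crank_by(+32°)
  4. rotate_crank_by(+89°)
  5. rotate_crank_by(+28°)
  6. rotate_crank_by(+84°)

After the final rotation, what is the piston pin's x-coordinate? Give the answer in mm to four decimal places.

set_geometry: r = 14 mm, L = 281 mm, e = 14 mm; θ ← 0°
rotate_crank_by(+22°): θ ← 0° +22° = 22°
rotate_crank_by(+32°): θ ← 22° +32° = 54°
rotate_crank_by(+89°): θ ← 54° +89° = 143°
rotate_crank_by(+28°): θ ← 143° +28° = 171°
rotate_crank_by(+84°): θ ← 171° +84° = 255°
crank pin P = (r cos θ, r sin θ) = (-3.623467, -13.522962)
h = r sin θ − e = -13.522962 − 14 = -27.522962
x = r cos θ + √(L² − h²) = -3.623467 + √(78961.0 − 757.5134) = -3.623467 + 279.648863 = 276.025396

276.0254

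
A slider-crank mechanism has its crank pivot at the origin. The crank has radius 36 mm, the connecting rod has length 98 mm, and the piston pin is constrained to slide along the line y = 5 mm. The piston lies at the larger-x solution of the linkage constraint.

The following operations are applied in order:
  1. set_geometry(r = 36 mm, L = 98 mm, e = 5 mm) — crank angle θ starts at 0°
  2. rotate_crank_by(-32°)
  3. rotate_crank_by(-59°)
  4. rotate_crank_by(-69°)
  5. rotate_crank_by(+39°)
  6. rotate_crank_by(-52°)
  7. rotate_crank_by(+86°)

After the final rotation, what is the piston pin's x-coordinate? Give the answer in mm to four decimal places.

set_geometry: r = 36 mm, L = 98 mm, e = 5 mm; θ ← 0°
rotate_crank_by(-32°): θ ← 0° -32° = -32°
rotate_crank_by(-59°): θ ← -32° -59° = -91°
rotate_crank_by(-69°): θ ← -91° -69° = -160°
rotate_crank_by(+39°): θ ← -160° +39° = -121°
rotate_crank_by(-52°): θ ← -121° -52° = -173°
rotate_crank_by(+86°): θ ← -173° +86° = -87°
crank pin P = (r cos θ, r sin θ) = (1.884094, -35.950663)
h = r sin θ − e = -35.950663 − 5 = -40.950663
x = r cos θ + √(L² − h²) = 1.884094 + √(9604.0 − 1676.9568) = 1.884094 + 89.033944 = 90.918038

90.9180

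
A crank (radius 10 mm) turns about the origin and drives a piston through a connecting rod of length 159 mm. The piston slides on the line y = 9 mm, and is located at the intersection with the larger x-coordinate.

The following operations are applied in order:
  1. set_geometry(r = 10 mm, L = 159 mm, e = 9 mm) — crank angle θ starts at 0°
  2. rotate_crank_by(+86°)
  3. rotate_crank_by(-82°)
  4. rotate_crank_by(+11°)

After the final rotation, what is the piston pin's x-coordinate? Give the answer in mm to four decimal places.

set_geometry: r = 10 mm, L = 159 mm, e = 9 mm; θ ← 0°
rotate_crank_by(+86°): θ ← 0° +86° = 86°
rotate_crank_by(-82°): θ ← 86° -82° = 4°
rotate_crank_by(+11°): θ ← 4° +11° = 15°
crank pin P = (r cos θ, r sin θ) = (9.659258, 2.588190)
h = r sin θ − e = 2.588190 − 9 = -6.411810
x = r cos θ + √(L² − h²) = 9.659258 + √(25281.0 − 41.1113) = 9.659258 + 158.870667 = 168.529925

168.5299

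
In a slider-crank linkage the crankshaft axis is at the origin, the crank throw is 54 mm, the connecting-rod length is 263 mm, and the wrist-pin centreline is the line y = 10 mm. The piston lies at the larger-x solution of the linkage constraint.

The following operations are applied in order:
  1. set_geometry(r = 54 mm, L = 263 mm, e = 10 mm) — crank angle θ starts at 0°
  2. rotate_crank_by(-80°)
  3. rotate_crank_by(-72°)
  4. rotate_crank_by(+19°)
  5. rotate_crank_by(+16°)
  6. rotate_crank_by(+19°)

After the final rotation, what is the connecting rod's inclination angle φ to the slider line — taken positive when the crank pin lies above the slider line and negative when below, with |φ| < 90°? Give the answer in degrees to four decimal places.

-13.9661

set_geometry: r = 54 mm, L = 263 mm, e = 10 mm; θ ← 0°
rotate_crank_by(-80°): θ ← 0° -80° = -80°
rotate_crank_by(-72°): θ ← -80° -72° = -152°
rotate_crank_by(+19°): θ ← -152° +19° = -133°
rotate_crank_by(+16°): θ ← -133° +16° = -117°
rotate_crank_by(+19°): θ ← -117° +19° = -98°
crank pin P = (r cos θ, r sin θ) = (-7.515347, -53.474476)
h = r sin θ − e = -53.474476 − 10 = -63.474476
sin φ = h / L = -63.474476 / 263 = -0.24134782
φ = arcsin(-0.24134782) = -13.966103°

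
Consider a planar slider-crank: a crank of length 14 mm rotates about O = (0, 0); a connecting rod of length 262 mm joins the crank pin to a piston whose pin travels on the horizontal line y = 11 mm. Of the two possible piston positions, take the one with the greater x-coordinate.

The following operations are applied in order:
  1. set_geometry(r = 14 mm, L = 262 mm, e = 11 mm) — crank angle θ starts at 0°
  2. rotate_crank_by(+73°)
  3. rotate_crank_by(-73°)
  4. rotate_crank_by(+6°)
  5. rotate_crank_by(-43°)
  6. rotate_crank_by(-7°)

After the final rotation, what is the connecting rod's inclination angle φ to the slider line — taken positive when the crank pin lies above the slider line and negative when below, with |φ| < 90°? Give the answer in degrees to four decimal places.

set_geometry: r = 14 mm, L = 262 mm, e = 11 mm; θ ← 0°
rotate_crank_by(+73°): θ ← 0° +73° = 73°
rotate_crank_by(-73°): θ ← 73° -73° = 0°
rotate_crank_by(+6°): θ ← 0° +6° = 6°
rotate_crank_by(-43°): θ ← 6° -43° = -37°
rotate_crank_by(-7°): θ ← -37° -7° = -44°
crank pin P = (r cos θ, r sin θ) = (10.070757, -9.725217)
h = r sin θ − e = -9.725217 − 11 = -20.725217
sin φ = h / L = -20.725217 / 262 = -0.07910388
φ = arcsin(-0.07910388) = -4.537059°

-4.5371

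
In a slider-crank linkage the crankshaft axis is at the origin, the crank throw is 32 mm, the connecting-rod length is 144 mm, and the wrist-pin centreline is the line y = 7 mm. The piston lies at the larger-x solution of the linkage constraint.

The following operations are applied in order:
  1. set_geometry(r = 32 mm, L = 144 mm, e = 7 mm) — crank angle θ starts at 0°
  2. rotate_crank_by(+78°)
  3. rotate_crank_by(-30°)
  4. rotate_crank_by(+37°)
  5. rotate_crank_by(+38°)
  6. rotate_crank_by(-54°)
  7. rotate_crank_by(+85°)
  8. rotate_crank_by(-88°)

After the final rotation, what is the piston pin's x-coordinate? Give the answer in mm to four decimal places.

set_geometry: r = 32 mm, L = 144 mm, e = 7 mm; θ ← 0°
rotate_crank_by(+78°): θ ← 0° +78° = 78°
rotate_crank_by(-30°): θ ← 78° -30° = 48°
rotate_crank_by(+37°): θ ← 48° +37° = 85°
rotate_crank_by(+38°): θ ← 85° +38° = 123°
rotate_crank_by(-54°): θ ← 123° -54° = 69°
rotate_crank_by(+85°): θ ← 69° +85° = 154°
rotate_crank_by(-88°): θ ← 154° -88° = 66°
crank pin P = (r cos θ, r sin θ) = (13.015573, 29.233455)
h = r sin θ − e = 29.233455 − 7 = 22.233455
x = r cos θ + √(L² − h²) = 13.015573 + √(20736.0 − 494.3265) = 13.015573 + 142.273235 = 155.288808

155.2888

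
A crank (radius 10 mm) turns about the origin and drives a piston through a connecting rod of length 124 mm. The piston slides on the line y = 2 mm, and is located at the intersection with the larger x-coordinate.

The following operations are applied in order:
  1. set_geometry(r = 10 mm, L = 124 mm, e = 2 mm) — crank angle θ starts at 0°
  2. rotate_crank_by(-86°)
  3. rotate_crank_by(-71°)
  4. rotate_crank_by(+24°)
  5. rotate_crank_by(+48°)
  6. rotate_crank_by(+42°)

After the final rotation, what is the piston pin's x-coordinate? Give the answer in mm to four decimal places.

set_geometry: r = 10 mm, L = 124 mm, e = 2 mm; θ ← 0°
rotate_crank_by(-86°): θ ← 0° -86° = -86°
rotate_crank_by(-71°): θ ← -86° -71° = -157°
rotate_crank_by(+24°): θ ← -157° +24° = -133°
rotate_crank_by(+48°): θ ← -133° +48° = -85°
rotate_crank_by(+42°): θ ← -85° +42° = -43°
crank pin P = (r cos θ, r sin θ) = (7.313537, -6.819984)
h = r sin θ − e = -6.819984 − 2 = -8.819984
x = r cos θ + √(L² − h²) = 7.313537 + √(15376.0 − 77.7921) = 7.313537 + 123.685924 = 130.999461

130.9995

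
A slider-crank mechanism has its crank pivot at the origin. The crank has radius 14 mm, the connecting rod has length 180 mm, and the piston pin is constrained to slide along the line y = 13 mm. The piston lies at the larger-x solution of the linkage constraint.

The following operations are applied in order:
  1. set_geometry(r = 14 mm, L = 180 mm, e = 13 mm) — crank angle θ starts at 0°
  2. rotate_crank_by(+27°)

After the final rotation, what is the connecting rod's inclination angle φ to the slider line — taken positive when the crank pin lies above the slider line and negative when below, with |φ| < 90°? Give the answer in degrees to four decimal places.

-2.1154

set_geometry: r = 14 mm, L = 180 mm, e = 13 mm; θ ← 0°
rotate_crank_by(+27°): θ ← 0° +27° = 27°
crank pin P = (r cos θ, r sin θ) = (12.474091, 6.355867)
h = r sin θ − e = 6.355867 − 13 = -6.644133
sin φ = h / L = -6.644133 / 180 = -0.03691185
φ = arcsin(-0.03691185) = -2.115374°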